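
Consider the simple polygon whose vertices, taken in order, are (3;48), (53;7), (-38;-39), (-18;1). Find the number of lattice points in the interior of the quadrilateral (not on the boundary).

The shoelace formula gives twice the area as |(3·7 − 53·48) + (53·(-39) − (-38)·7) + ((-38)·1 − (-18)·(-39)) + ((-18)·48 − 3·1)| = 5931, so the area is 5931/2.
Summing gcd(|Δx|,|Δy|) over the edges gives the boundary count: gcd(50,41) + gcd(91,46) + gcd(20,40) + gcd(21,47) = 1+1+20+1 = 23.
By Pick's theorem A = I + B/2 − 1, so I = 5931/2 − 23/2 + 1 = 2955.

2955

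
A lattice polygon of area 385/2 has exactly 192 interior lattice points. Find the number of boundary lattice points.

3

Pick's theorem gives A = I + B/2 − 1, so B = 2(A − I + 1) = 2(385/2 − 192 + 1) = 3.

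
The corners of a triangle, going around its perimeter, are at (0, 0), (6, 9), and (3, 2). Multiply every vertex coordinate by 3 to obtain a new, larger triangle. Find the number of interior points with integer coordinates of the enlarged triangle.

By the shoelace formula, twice the signed area is |(0·9 − 6·0) + (6·2 − 3·9) + (3·0 − 0·2)| = 15, so the area is 7.5.
The number of boundary lattice points is Σ gcd(|Δx|,|Δy|) = gcd(6,9) + gcd(3,7) + gcd(3,2) = 3+1+1 = 5.
Scaling by 3 multiplies the area by 3² = 9 (so the new area is 67.5) and multiplies the boundary lattice-point count by 3, giving 15.
By Pick's theorem, the interior count of the dilated polygon is 67.5 − 15/2 + 1 = 61.

61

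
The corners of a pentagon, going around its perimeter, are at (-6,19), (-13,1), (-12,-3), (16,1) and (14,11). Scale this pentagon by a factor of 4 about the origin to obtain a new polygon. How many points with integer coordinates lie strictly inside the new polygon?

6553

Using the shoelace formula, 2A = |((-6)·1 − (-13)·19) + ((-13)·(-3) − (-12)·1) + ((-12)·1 − 16·(-3)) + (16·11 − 14·1) + (14·19 − (-6)·11)| = 822, so the area is 411.
The number of boundary lattice points is Σ gcd(|Δx|,|Δy|) = gcd(7,18) + gcd(1,4) + gcd(28,4) + gcd(2,10) + gcd(20,8) = 1+1+4+2+4 = 12.
Scaling by 4 multiplies the area by 4² = 16 (so the new area is 6576) and multiplies the boundary lattice-point count by 4, giving 48.
By Pick's theorem, the interior count of the dilated polygon is 6576 − 48/2 + 1 = 6553.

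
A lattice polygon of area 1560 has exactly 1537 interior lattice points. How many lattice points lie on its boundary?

Pick's theorem gives A = I + B/2 − 1, so B = 2(A − I + 1) = 2(1560 − 1537 + 1) = 48.

48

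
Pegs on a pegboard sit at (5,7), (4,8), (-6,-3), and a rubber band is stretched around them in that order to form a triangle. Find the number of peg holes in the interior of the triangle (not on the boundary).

Using the shoelace formula, 2A = |[5·8 − 4·7] + [4·(-3) − (-6)·8] + [(-6)·7 − 5·(-3)]| = 21, so the area is 21/2.
Summing gcd(|Δx|,|Δy|) over the edges gives the boundary count: gcd(1,1) + gcd(10,11) + gcd(11,10) = 1+1+1 = 3.
Pick's theorem gives I = A − B/2 + 1 = 21/2 − 3/2 + 1 = 10.

10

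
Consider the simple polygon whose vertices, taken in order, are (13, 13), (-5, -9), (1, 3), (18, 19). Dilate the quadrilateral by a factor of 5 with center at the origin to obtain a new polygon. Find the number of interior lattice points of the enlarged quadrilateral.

The shoelace formula gives twice the area as |(13·(-9) − (-5)·13) + ((-5)·3 − 1·(-9)) + (1·19 − 18·3) + (18·13 − 13·19)| = 106, so the area is 53.
The number of boundary lattice points is Σ gcd(|Δx|,|Δy|) = gcd(18,22) + gcd(6,12) + gcd(17,16) + gcd(5,6) = 2+6+1+1 = 10.
Scaling by 5 multiplies the area by 5² = 25 (so the new area is 1325) and multiplies the boundary lattice-point count by 5, giving 50.
By Pick's theorem, the interior count of the dilated polygon is 1325 − 50/2 + 1 = 1301.

1301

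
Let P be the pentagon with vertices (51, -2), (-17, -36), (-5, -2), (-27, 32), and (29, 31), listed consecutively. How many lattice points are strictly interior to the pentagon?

2793

Using the shoelace formula, 2A = |(51·(-36) − (-17)·(-2)) + ((-17)·(-2) − (-5)·(-36)) + ((-5)·32 − (-27)·(-2)) + ((-27)·31 − 29·32) + (29·(-2) − 51·31)| = 5634, so the area is 2817.
The number of boundary lattice points is Σ gcd(|Δx|,|Δy|) = gcd(68,34) + gcd(12,34) + gcd(22,34) + gcd(56,1) + gcd(22,33) = 34+2+2+1+11 = 50.
Pick's theorem gives I = A − B/2 + 1 = 2817 − 50/2 + 1 = 2793.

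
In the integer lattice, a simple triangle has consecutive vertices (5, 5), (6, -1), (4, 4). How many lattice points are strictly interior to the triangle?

3

By the shoelace formula, twice the signed area is |[5·(-1) − 6·5] + [6·4 − 4·(-1)] + [4·5 − 5·4]| = 7, so the area is 3.5.
Summing gcd(|Δx|,|Δy|) over the edges gives the boundary count: gcd(1,6) + gcd(2,5) + gcd(1,1) = 1+1+1 = 3.
By Pick's theorem A = I + B/2 − 1, so I = 3.5 − 3/2 + 1 = 3.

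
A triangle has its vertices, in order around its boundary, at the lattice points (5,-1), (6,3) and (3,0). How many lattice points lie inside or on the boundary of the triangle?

8

The shoelace formula gives twice the area as |(5·3 − 6·(-1)) + (6·0 − 3·3) + (3·(-1) − 5·0)| = 9, so the area is 9/2.
Along each edge there are gcd(|Δx|,|Δy|)+1 lattice points, so counting each shared vertex once the boundary has gcd(1,4) + gcd(3,3) + gcd(2,1) = 1+3+1 = 5.
Pick's theorem gives I = A − B/2 + 1 = 9/2 − 5/2 + 1 = 3, so the closed region contains I + B = 3 + 5 = 8 lattice points.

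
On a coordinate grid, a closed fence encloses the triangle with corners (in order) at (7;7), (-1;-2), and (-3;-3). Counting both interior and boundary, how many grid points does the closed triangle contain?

By the shoelace formula, twice the signed area is |(7·(-2) − (-1)·7) + ((-1)·(-3) − (-3)·(-2)) + ((-3)·7 − 7·(-3))| = 10, so the area is 5.
Summing gcd(|Δx|,|Δy|) over the edges gives the boundary count: gcd(8,9) + gcd(2,1) + gcd(10,10) = 1+1+10 = 12.
Pick's theorem gives I = A − B/2 + 1 = 5 − 12/2 + 1 = 0, so the closed region contains I + B = 0 + 12 = 12 lattice points.

12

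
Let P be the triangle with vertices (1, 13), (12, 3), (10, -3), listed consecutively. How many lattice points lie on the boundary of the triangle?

Summing gcd(|Δx|,|Δy|) over the edges gives the boundary count: gcd(11,10) + gcd(2,6) + gcd(9,16) = 1+2+1 = 4.

4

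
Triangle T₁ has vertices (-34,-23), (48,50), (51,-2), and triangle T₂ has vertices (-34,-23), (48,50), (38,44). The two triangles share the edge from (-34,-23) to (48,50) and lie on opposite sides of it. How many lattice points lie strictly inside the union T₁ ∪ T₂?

The union is the simple quadrilateral with vertices (-34,-23), (51,-2), (48,50), (38,44) in order.
Using the shoelace formula, 2A = |((-34)·(-2) − 51·(-23)) + (51·50 − 48·(-2)) + (48·44 − 38·50) + (38·(-23) − (-34)·44)| = 4721, so the area is 4721/2.
The number of boundary lattice points is Σ gcd(|Δx|,|Δy|) = gcd(85,21) + gcd(3,52) + gcd(10,6) + gcd(72,67) = 1+1+2+1 = 5.
By Pick's theorem I = A − B/2 + 1 = 4721/2 − 5/2 + 1 = 2359.

2359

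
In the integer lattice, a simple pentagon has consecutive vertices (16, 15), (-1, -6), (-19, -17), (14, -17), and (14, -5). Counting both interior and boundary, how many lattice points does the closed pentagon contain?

446

By the shoelace formula, twice the signed area is |(16·(-6) − (-1)·15) + ((-1)·(-17) − (-19)·(-6)) + ((-19)·(-17) − 14·(-17)) + (14·(-5) − 14·(-17)) + (14·15 − 16·(-5))| = 841, so the area is 420.5.
Summing gcd(|Δx|,|Δy|) over the edges gives the boundary count: gcd(17,21) + gcd(18,11) + gcd(33,0) + gcd(0,12) + gcd(2,20) = 1+1+33+12+2 = 49.
Pick's theorem gives I = A − B/2 + 1 = 420.5 − 49/2 + 1 = 397, so the closed region contains I + B = 397 + 49 = 446 lattice points.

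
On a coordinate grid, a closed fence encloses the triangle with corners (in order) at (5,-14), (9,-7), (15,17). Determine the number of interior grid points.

24

Using the shoelace formula, 2A = |(5·(-7) − 9·(-14)) + (9·17 − 15·(-7)) + (15·(-14) − 5·17)| = 54, so the area is 27.
The number of boundary lattice points is Σ gcd(|Δx|,|Δy|) = gcd(4,7) + gcd(6,24) + gcd(10,31) = 1+6+1 = 8.
Pick's theorem gives I = A − B/2 + 1 = 27 − 8/2 + 1 = 24.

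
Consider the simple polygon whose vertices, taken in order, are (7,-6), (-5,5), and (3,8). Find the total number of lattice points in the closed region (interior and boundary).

Using the shoelace formula, 2A = |(7·5 − (-5)·(-6)) + ((-5)·8 − 3·5) + (3·(-6) − 7·8)| = 124, so the area is 62.
The number of boundary lattice points is Σ gcd(|Δx|,|Δy|) = gcd(12,11) + gcd(8,3) + gcd(4,14) = 1+1+2 = 4.
Pick's theorem gives I = A − B/2 + 1 = 62 − 4/2 + 1 = 61, so the closed region contains I + B = 61 + 4 = 65 lattice points.

65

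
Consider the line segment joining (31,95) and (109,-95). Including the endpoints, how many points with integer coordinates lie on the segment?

3

The number of lattice points on a segment between lattice points is gcd(|Δx|,|Δy|) + 1 = gcd(78,190) + 1 = 2 + 1 = 3.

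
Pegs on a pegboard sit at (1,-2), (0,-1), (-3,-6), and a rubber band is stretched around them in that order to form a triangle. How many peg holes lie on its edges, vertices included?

6

Along each edge there are gcd(|Δx|,|Δy|)+1 lattice points, so counting each shared vertex once the boundary has gcd(1,1) + gcd(3,5) + gcd(4,4) = 1+1+4 = 6.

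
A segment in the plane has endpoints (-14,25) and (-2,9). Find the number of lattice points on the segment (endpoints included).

5

The number of lattice points on a segment between lattice points is gcd(|Δx|,|Δy|) + 1 = gcd(12,16) + 1 = 4 + 1 = 5.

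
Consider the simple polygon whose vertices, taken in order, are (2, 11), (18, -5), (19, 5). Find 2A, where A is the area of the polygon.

176

By the shoelace formula, twice the signed area is |[2·(-5) − 18·11] + [18·5 − 19·(-5)] + [19·11 − 2·5]| = 176, so the area is 88.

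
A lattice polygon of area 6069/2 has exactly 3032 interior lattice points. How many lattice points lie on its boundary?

Pick's theorem gives A = I + B/2 − 1, so B = 2(A − I + 1) = 2(6069/2 − 3032 + 1) = 7.

7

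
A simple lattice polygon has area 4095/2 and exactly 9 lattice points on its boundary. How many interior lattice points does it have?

From Pick's theorem, I = A − B/2 + 1 = 4095/2 − 9/2 + 1 = 2044.

2044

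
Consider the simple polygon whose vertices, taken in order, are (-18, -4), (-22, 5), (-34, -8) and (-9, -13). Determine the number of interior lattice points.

The shoelace formula gives twice the area as |[(-18)·5 − (-22)·(-4)] + [(-22)·(-8) − (-34)·5] + [(-34)·(-13) − (-9)·(-8)] + [(-9)·(-4) − (-18)·(-13)]| = 340, so the area is 170.
Summing gcd(|Δx|,|Δy|) over the edges gives the boundary count: gcd(4,9) + gcd(12,13) + gcd(25,5) + gcd(9,9) = 1+1+5+9 = 16.
By Pick's theorem A = I + B/2 − 1, so I = 170 − 16/2 + 1 = 163.

163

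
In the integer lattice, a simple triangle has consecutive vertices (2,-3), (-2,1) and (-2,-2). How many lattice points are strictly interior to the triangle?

3

Using the shoelace formula, 2A = |[2·1 − (-2)·(-3)] + [(-2)·(-2) − (-2)·1] + [(-2)·(-3) − 2·(-2)]| = 12, so the area is 6.
Summing gcd(|Δx|,|Δy|) over the edges gives the boundary count: gcd(4,4) + gcd(0,3) + gcd(4,1) = 4+3+1 = 8.
By Pick's theorem A = I + B/2 − 1, so I = 6 − 8/2 + 1 = 3.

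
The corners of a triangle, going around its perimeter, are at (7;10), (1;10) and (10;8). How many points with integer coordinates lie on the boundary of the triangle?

8

Summing gcd(|Δx|,|Δy|) over the edges gives the boundary count: gcd(6,0) + gcd(9,2) + gcd(3,2) = 6+1+1 = 8.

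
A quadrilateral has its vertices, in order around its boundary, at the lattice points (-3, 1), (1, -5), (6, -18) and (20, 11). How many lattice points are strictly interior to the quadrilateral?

The shoelace formula gives twice the area as |[(-3)·(-5) − 1·1] + [1·(-18) − 6·(-5)] + [6·11 − 20·(-18)] + [20·1 − (-3)·11]| = 505, so the area is 505/2.
Summing gcd(|Δx|,|Δy|) over the edges gives the boundary count: gcd(4,6) + gcd(5,13) + gcd(14,29) + gcd(23,10) = 2+1+1+1 = 5.
Pick's theorem gives I = A − B/2 + 1 = 505/2 − 5/2 + 1 = 251.

251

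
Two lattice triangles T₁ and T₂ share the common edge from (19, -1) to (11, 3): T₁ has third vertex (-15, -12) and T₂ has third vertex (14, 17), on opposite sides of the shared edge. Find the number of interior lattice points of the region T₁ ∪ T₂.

173

The union is the simple quadrilateral with vertices (19, -1), (-15, -12), (11, 3), (14, 17) in order.
The shoelace formula gives twice the area as |[19·(-12) − (-15)·(-1)] + [(-15)·3 − 11·(-12)] + [11·17 − 14·3] + [14·(-1) − 19·17]| = 348, so the area is 174.
The number of boundary lattice points is Σ gcd(|Δx|,|Δy|) = gcd(34,11) + gcd(26,15) + gcd(3,14) + gcd(5,18) = 1+1+1+1 = 4.
By Pick's theorem I = A − B/2 + 1 = 174 − 4/2 + 1 = 173.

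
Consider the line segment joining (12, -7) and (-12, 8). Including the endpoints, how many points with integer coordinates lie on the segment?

4

The number of lattice points on a segment between lattice points is gcd(|Δx|,|Δy|) + 1 = gcd(24,15) + 1 = 3 + 1 = 4.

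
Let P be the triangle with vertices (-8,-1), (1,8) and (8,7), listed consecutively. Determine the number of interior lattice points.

28

The shoelace formula gives twice the area as |[(-8)·8 − 1·(-1)] + [1·7 − 8·8] + [8·(-1) − (-8)·7]| = 72, so the area is 36.
Along each edge there are gcd(|Δx|,|Δy|)+1 lattice points, so counting each shared vertex once the boundary has gcd(9,9) + gcd(7,1) + gcd(16,8) = 9+1+8 = 18.
By Pick's theorem A = I + B/2 − 1, so I = 36 − 18/2 + 1 = 28.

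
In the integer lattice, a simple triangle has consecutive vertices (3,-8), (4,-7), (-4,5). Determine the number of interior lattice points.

8

The shoelace formula gives twice the area as |(3·(-7) − 4·(-8)) + (4·5 − (-4)·(-7)) + ((-4)·(-8) − 3·5)| = 20, so the area is 10.
Summing gcd(|Δx|,|Δy|) over the edges gives the boundary count: gcd(1,1) + gcd(8,12) + gcd(7,13) = 1+4+1 = 6.
By Pick's theorem A = I + B/2 − 1, so I = 10 − 6/2 + 1 = 8.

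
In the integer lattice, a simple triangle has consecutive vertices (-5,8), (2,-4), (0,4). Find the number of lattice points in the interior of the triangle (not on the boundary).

By the shoelace formula, twice the signed area is |((-5)·(-4) − 2·8) + (2·4 − 0·(-4)) + (0·8 − (-5)·4)| = 32, so the area is 16.
Along each edge there are gcd(|Δx|,|Δy|)+1 lattice points, so counting each shared vertex once the boundary has gcd(7,12) + gcd(2,8) + gcd(5,4) = 1+2+1 = 4.
By Pick's theorem A = I + B/2 − 1, so I = 16 − 4/2 + 1 = 15.

15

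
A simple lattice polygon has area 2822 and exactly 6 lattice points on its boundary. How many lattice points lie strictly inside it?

From Pick's theorem, I = A − B/2 + 1 = 2822 − 6/2 + 1 = 2820.

2820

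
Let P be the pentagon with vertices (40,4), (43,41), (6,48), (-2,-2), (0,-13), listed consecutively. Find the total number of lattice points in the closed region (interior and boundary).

1962

By the shoelace formula, twice the signed area is |(40·41 − 43·4) + (43·48 − 6·41) + (6·(-2) − (-2)·48) + ((-2)·(-13) − 0·(-2)) + (0·4 − 40·(-13))| = 3916, so the area is 1958.
Summing gcd(|Δx|,|Δy|) over the edges gives the boundary count: gcd(3,37) + gcd(37,7) + gcd(8,50) + gcd(2,11) + gcd(40,17) = 1+1+2+1+1 = 6.
Pick's theorem gives I = A − B/2 + 1 = 1958 − 6/2 + 1 = 1956, so the closed region contains I + B = 1956 + 6 = 1962 lattice points.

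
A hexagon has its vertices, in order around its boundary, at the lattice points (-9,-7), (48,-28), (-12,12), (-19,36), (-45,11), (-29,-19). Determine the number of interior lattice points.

By the shoelace formula, twice the signed area is |[(-9)·(-28) − 48·(-7)] + [48·12 − (-12)·(-28)] + [(-12)·36 − (-19)·12] + [(-19)·11 − (-45)·36] + [(-45)·(-19) − (-29)·11] + [(-29)·(-7) − (-9)·(-19)]| = 3241, so the area is 1620.5.
Summing gcd(|Δx|,|Δy|) over the edges gives the boundary count: gcd(57,21) + gcd(60,40) + gcd(7,24) + gcd(26,25) + gcd(16,30) + gcd(20,12) = 3+20+1+1+2+4 = 31.
By Pick's theorem A = I + B/2 − 1, so I = 1620.5 − 31/2 + 1 = 1606.

1606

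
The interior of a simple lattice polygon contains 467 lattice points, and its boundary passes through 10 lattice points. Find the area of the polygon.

By Pick's theorem, A = I + B/2 − 1 = 467 + 10/2 − 1 = 471.

471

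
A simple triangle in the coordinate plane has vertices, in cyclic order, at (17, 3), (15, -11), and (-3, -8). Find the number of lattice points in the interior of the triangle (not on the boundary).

The shoelace formula gives twice the area as |[17·(-11) − 15·3] + [15·(-8) − (-3)·(-11)] + [(-3)·3 − 17·(-8)]| = 258, so the area is 129.
Along each edge there are gcd(|Δx|,|Δy|)+1 lattice points, so counting each shared vertex once the boundary has gcd(2,14) + gcd(18,3) + gcd(20,11) = 2+3+1 = 6.
Pick's theorem gives I = A − B/2 + 1 = 129 − 6/2 + 1 = 127.

127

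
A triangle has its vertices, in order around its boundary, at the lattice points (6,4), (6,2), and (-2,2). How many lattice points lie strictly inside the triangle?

3

Using the shoelace formula, 2A = |[6·2 − 6·4] + [6·2 − (-2)·2] + [(-2)·4 − 6·2]| = 16, so the area is 8.
Along each edge there are gcd(|Δx|,|Δy|)+1 lattice points, so counting each shared vertex once the boundary has gcd(0,2) + gcd(8,0) + gcd(8,2) = 2+8+2 = 12.
By Pick's theorem A = I + B/2 − 1, so I = 8 − 12/2 + 1 = 3.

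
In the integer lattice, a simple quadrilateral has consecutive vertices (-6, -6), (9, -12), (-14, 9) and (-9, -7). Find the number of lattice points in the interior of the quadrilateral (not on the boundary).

113

Using the shoelace formula, 2A = |((-6)·(-12) − 9·(-6)) + (9·9 − (-14)·(-12)) + ((-14)·(-7) − (-9)·9) + ((-9)·(-6) − (-6)·(-7))| = 230, so the area is 115.
The number of boundary lattice points is Σ gcd(|Δx|,|Δy|) = gcd(15,6) + gcd(23,21) + gcd(5,16) + gcd(3,1) = 3+1+1+1 = 6.
Pick's theorem gives I = A − B/2 + 1 = 115 − 6/2 + 1 = 113.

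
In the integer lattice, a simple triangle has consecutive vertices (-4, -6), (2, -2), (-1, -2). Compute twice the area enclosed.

The shoelace formula gives twice the area as |[(-4)·(-2) − 2·(-6)] + [2·(-2) − (-1)·(-2)] + [(-1)·(-6) − (-4)·(-2)]| = 12, so the area is 6.

12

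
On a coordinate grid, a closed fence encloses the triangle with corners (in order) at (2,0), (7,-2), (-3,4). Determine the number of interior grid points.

4

The shoelace formula gives twice the area as |[2·(-2) − 7·0] + [7·4 − (-3)·(-2)] + [(-3)·0 − 2·4]| = 10, so the area is 5.
Along each edge there are gcd(|Δx|,|Δy|)+1 lattice points, so counting each shared vertex once the boundary has gcd(5,2) + gcd(10,6) + gcd(5,4) = 1+2+1 = 4.
By Pick's theorem A = I + B/2 − 1, so I = 5 − 4/2 + 1 = 4.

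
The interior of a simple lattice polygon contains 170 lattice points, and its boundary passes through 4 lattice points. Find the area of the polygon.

By Pick's theorem, A = I + B/2 − 1 = 170 + 4/2 − 1 = 171.

171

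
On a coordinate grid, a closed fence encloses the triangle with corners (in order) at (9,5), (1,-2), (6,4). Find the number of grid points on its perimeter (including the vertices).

Along each edge there are gcd(|Δx|,|Δy|)+1 lattice points, so counting each shared vertex once the boundary has gcd(8,7) + gcd(5,6) + gcd(3,1) = 1+1+1 = 3.

3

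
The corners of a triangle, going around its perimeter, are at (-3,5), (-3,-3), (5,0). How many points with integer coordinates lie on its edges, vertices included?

10

The number of boundary lattice points is Σ gcd(|Δx|,|Δy|) = gcd(0,8) + gcd(8,3) + gcd(8,5) = 8+1+1 = 10.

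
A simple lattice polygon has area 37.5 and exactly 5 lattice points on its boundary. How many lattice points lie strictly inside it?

36

From Pick's theorem, I = A − B/2 + 1 = 37.5 − 5/2 + 1 = 36.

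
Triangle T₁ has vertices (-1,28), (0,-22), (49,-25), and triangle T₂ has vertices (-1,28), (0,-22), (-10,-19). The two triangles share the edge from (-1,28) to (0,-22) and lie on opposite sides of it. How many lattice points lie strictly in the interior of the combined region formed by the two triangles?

1471

The union is the simple quadrilateral with vertices (-1,28), (49,-25), (0,-22), (-10,-19) in order.
The shoelace formula gives twice the area as |[(-1)·(-25) − 49·28] + [49·(-22) − 0·(-25)] + [0·(-19) − (-10)·(-22)] + [(-10)·28 − (-1)·(-19)]| = 2944, so the area is 1472.
Summing gcd(|Δx|,|Δy|) over the edges gives the boundary count: gcd(50,53) + gcd(49,3) + gcd(10,3) + gcd(9,47) = 1+1+1+1 = 4.
By Pick's theorem I = A − B/2 + 1 = 1472 − 4/2 + 1 = 1471.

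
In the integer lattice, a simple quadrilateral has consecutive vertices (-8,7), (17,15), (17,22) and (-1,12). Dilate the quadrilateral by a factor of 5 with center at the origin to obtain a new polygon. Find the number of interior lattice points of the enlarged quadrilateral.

Using the shoelace formula, 2A = |[(-8)·15 − 17·7] + [17·22 − 17·15] + [17·12 − (-1)·22] + [(-1)·7 − (-8)·12]| = 195, so the area is 195/2.
Along each edge there are gcd(|Δx|,|Δy|)+1 lattice points, so counting each shared vertex once the boundary has gcd(25,8) + gcd(0,7) + gcd(18,10) + gcd(7,5) = 1+7+2+1 = 11.
Scaling by 5 multiplies the area by 5² = 25 (so the new area is 2437.5) and multiplies the boundary lattice-point count by 5, giving 55.
By Pick's theorem, the interior count of the dilated polygon is 2437.5 − 55/2 + 1 = 2411.

2411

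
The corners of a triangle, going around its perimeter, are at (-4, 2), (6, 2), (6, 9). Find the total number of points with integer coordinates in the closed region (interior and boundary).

45

Using the shoelace formula, 2A = |((-4)·2 − 6·2) + (6·9 − 6·2) + (6·2 − (-4)·9)| = 70, so the area is 35.
Summing gcd(|Δx|,|Δy|) over the edges gives the boundary count: gcd(10,0) + gcd(0,7) + gcd(10,7) = 10+7+1 = 18.
Pick's theorem gives I = A − B/2 + 1 = 35 − 18/2 + 1 = 27, so the closed region contains I + B = 27 + 18 = 45 lattice points.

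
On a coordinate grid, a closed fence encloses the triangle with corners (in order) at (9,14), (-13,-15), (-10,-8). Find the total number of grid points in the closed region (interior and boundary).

36

By the shoelace formula, twice the signed area is |[9·(-15) − (-13)·14] + [(-13)·(-8) − (-10)·(-15)] + [(-10)·14 − 9·(-8)]| = 67, so the area is 67/2.
Along each edge there are gcd(|Δx|,|Δy|)+1 lattice points, so counting each shared vertex once the boundary has gcd(22,29) + gcd(3,7) + gcd(19,22) = 1+1+1 = 3.
Pick's theorem gives I = A − B/2 + 1 = 67/2 − 3/2 + 1 = 33, so the closed region contains I + B = 33 + 3 = 36 lattice points.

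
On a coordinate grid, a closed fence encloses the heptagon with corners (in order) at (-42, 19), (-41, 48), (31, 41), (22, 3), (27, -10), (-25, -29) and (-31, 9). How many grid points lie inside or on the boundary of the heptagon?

By the shoelace formula, twice the signed area is |[(-42)·48 − (-41)·19] + [(-41)·41 − 31·48] + [31·3 − 22·41] + [22·(-10) − 27·3] + [27·(-29) − (-25)·(-10)] + [(-25)·9 − (-31)·(-29)] + [(-31)·19 − (-42)·9]| = 7884, so the area is 3942.
Summing gcd(|Δx|,|Δy|) over the edges gives the boundary count: gcd(1,29) + gcd(72,7) + gcd(9,38) + gcd(5,13) + gcd(52,19) + gcd(6,38) + gcd(11,10) = 1+1+1+1+1+2+1 = 8.
Pick's theorem gives I = A − B/2 + 1 = 3942 − 8/2 + 1 = 3939, so the closed region contains I + B = 3939 + 8 = 3947 lattice points.

3947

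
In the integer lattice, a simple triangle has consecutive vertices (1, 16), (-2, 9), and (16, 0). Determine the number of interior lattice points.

Using the shoelace formula, 2A = |[1·9 − (-2)·16] + [(-2)·0 − 16·9] + [16·16 − 1·0]| = 153, so the area is 76.5.
Summing gcd(|Δx|,|Δy|) over the edges gives the boundary count: gcd(3,7) + gcd(18,9) + gcd(15,16) = 1+9+1 = 11.
By Pick's theorem A = I + B/2 − 1, so I = 76.5 − 11/2 + 1 = 72.

72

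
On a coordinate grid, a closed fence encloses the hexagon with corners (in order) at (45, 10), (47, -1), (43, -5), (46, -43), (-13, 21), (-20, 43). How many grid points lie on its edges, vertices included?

Summing gcd(|Δx|,|Δy|) over the edges gives the boundary count: gcd(2,11) + gcd(4,4) + gcd(3,38) + gcd(59,64) + gcd(7,22) + gcd(65,33) = 1+4+1+1+1+1 = 9.

9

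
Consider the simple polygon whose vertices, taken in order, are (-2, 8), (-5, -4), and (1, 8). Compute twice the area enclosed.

The shoelace formula gives twice the area as |((-2)·(-4) − (-5)·8) + ((-5)·8 − 1·(-4)) + (1·8 − (-2)·8)| = 36, so the area is 18.

36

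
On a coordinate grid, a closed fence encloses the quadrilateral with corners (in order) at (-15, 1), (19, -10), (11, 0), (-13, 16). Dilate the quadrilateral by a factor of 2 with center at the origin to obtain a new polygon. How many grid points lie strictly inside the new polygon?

1277

By the shoelace formula, twice the signed area is |((-15)·(-10) − 19·1) + (19·0 − 11·(-10)) + (11·16 − (-13)·0) + ((-13)·1 − (-15)·16)| = 644, so the area is 322.
Along each edge there are gcd(|Δx|,|Δy|)+1 lattice points, so counting each shared vertex once the boundary has gcd(34,11) + gcd(8,10) + gcd(24,16) + gcd(2,15) = 1+2+8+1 = 12.
Scaling by 2 multiplies the area by 2² = 4 (so the new area is 1288) and multiplies the boundary lattice-point count by 2, giving 24.
By Pick's theorem, the interior count of the dilated polygon is 1288 − 24/2 + 1 = 1277.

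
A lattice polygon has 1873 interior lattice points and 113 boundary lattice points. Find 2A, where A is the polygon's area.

3857

Pick's theorem states A = I + B/2 − 1, so A = 1873 + 113/2 − 1 = 3857/2.
Hence 2A = 3857.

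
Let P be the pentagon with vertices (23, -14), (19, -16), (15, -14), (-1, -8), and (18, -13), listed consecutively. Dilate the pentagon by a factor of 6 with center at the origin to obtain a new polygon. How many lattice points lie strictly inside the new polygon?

1021

Using the shoelace formula, 2A = |[23·(-16) − 19·(-14)] + [19·(-14) − 15·(-16)] + [15·(-8) − (-1)·(-14)] + [(-1)·(-13) − 18·(-8)] + [18·(-14) − 23·(-13)]| = 58, so the area is 29.
Along each edge there are gcd(|Δx|,|Δy|)+1 lattice points, so counting each shared vertex once the boundary has gcd(4,2) + gcd(4,2) + gcd(16,6) + gcd(19,5) + gcd(5,1) = 2+2+2+1+1 = 8.
Scaling by 6 multiplies the area by 6² = 36 (so the new area is 1044) and multiplies the boundary lattice-point count by 6, giving 48.
By Pick's theorem, the interior count of the dilated polygon is 1044 − 48/2 + 1 = 1021.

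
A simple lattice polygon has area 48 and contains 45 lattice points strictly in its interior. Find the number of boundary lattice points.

8

Pick's theorem gives A = I + B/2 − 1, so B = 2(A − I + 1) = 2(48 − 45 + 1) = 8.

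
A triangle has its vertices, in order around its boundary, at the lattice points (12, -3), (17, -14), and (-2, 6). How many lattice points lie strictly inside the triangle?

54

The shoelace formula gives twice the area as |[12·(-14) − 17·(-3)] + [17·6 − (-2)·(-14)] + [(-2)·(-3) − 12·6]| = 109, so the area is 109/2.
Summing gcd(|Δx|,|Δy|) over the edges gives the boundary count: gcd(5,11) + gcd(19,20) + gcd(14,9) = 1+1+1 = 3.
By Pick's theorem A = I + B/2 − 1, so I = 109/2 − 3/2 + 1 = 54.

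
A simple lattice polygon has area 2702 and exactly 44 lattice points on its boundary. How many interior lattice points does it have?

2681

Pick's theorem A = I + B/2 − 1 rearranges to I = A − B/2 + 1 = 2702 − 44/2 + 1 = 2681.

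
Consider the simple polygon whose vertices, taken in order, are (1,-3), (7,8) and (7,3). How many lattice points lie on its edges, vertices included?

12

Summing gcd(|Δx|,|Δy|) over the edges gives the boundary count: gcd(6,11) + gcd(0,5) + gcd(6,6) = 1+5+6 = 12.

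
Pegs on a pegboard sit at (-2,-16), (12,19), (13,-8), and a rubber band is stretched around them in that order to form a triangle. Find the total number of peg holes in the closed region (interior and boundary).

The shoelace formula gives twice the area as |[(-2)·19 − 12·(-16)] + [12·(-8) − 13·19] + [13·(-16) − (-2)·(-8)]| = 413, so the area is 413/2.
Summing gcd(|Δx|,|Δy|) over the edges gives the boundary count: gcd(14,35) + gcd(1,27) + gcd(15,8) = 7+1+1 = 9.
Pick's theorem gives I = A − B/2 + 1 = 413/2 − 9/2 + 1 = 203, so the closed region contains I + B = 203 + 9 = 212 lattice points.

212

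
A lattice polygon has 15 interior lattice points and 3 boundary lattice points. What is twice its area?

31

Pick's theorem states A = I + B/2 − 1, so A = 15 + 3/2 − 1 = 31/2.
Hence 2A = 31.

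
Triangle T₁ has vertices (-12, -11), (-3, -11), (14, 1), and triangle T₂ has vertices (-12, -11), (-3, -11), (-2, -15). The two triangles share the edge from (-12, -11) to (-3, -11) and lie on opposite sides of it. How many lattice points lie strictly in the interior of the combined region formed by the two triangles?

70

The union is the simple quadrilateral with vertices (-12, -11), (14, 1), (-3, -11), (-2, -15) in order.
The shoelace formula gives twice the area as |[(-12)·1 − 14·(-11)] + [14·(-11) − (-3)·1] + [(-3)·(-15) − (-2)·(-11)] + [(-2)·(-11) − (-12)·(-15)]| = 144, so the area is 72.
The number of boundary lattice points is Σ gcd(|Δx|,|Δy|) = gcd(26,12) + gcd(17,12) + gcd(1,4) + gcd(10,4) = 2+1+1+2 = 6.
By Pick's theorem I = A − B/2 + 1 = 72 − 6/2 + 1 = 70.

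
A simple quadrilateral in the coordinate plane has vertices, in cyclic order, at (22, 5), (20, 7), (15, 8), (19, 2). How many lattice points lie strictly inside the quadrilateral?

16

Using the shoelace formula, 2A = |(22·7 − 20·5) + (20·8 − 15·7) + (15·2 − 19·8) + (19·5 − 22·2)| = 38, so the area is 19.
Summing gcd(|Δx|,|Δy|) over the edges gives the boundary count: gcd(2,2) + gcd(5,1) + gcd(4,6) + gcd(3,3) = 2+1+2+3 = 8.
By Pick's theorem A = I + B/2 − 1, so I = 19 − 8/2 + 1 = 16.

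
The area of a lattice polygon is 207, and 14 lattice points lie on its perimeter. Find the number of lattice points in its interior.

201

From Pick's theorem, I = A − B/2 + 1 = 207 − 14/2 + 1 = 201.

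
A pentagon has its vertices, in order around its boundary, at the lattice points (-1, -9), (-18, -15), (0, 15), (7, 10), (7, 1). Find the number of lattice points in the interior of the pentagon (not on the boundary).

Using the shoelace formula, 2A = |((-1)·(-15) − (-18)·(-9)) + ((-18)·15 − 0·(-15)) + (0·10 − 7·15) + (7·1 − 7·10) + (7·(-9) − (-1)·1)| = 647, so the area is 647/2.
The number of boundary lattice points is Σ gcd(|Δx|,|Δy|) = gcd(17,6) + gcd(18,30) + gcd(7,5) + gcd(0,9) + gcd(8,10) = 1+6+1+9+2 = 19.
By Pick's theorem A = I + B/2 − 1, so I = 647/2 − 19/2 + 1 = 315.

315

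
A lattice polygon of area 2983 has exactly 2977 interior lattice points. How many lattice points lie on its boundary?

14

Pick's theorem gives A = I + B/2 − 1, so B = 2(A − I + 1) = 2(2983 − 2977 + 1) = 14.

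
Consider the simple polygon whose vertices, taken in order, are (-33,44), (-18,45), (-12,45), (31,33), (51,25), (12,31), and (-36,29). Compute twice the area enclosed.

1544

Using the shoelace formula, 2A = |[(-33)·45 − (-18)·44] + [(-18)·45 − (-12)·45] + [(-12)·33 − 31·45] + [31·25 − 51·33] + [51·31 − 12·25] + [12·29 − (-36)·31] + [(-36)·44 − (-33)·29]| = 1544, so the area is 772.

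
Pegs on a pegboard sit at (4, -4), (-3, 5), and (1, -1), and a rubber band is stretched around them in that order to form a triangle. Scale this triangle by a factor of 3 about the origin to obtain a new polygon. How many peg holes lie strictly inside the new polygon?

By the shoelace formula, twice the signed area is |[4·5 − (-3)·(-4)] + [(-3)·(-1) − 1·5] + [1·(-4) − 4·(-1)]| = 6, so the area is 3.
The number of boundary lattice points is Σ gcd(|Δx|,|Δy|) = gcd(7,9) + gcd(4,6) + gcd(3,3) = 1+2+3 = 6.
Scaling by 3 multiplies the area by 3² = 9 (so the new area is 27) and multiplies the boundary lattice-point count by 3, giving 18.
By Pick's theorem, the interior count of the dilated polygon is 27 − 18/2 + 1 = 19.

19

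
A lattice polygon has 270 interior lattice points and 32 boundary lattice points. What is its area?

285

By Pick's theorem, A = I + B/2 − 1 = 270 + 32/2 − 1 = 285.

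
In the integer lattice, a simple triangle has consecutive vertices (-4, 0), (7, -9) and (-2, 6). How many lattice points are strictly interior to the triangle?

40

By the shoelace formula, twice the signed area is |[(-4)·(-9) − 7·0] + [7·6 − (-2)·(-9)] + [(-2)·0 − (-4)·6]| = 84, so the area is 42.
The number of boundary lattice points is Σ gcd(|Δx|,|Δy|) = gcd(11,9) + gcd(9,15) + gcd(2,6) = 1+3+2 = 6.
By Pick's theorem A = I + B/2 − 1, so I = 42 − 6/2 + 1 = 40.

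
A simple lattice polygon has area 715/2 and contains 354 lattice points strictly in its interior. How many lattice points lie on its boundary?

9

Pick's theorem gives A = I + B/2 − 1, so B = 2(A − I + 1) = 2(715/2 − 354 + 1) = 9.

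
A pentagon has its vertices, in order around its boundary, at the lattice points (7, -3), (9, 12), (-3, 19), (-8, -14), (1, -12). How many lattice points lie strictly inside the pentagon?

The shoelace formula gives twice the area as |(7·12 − 9·(-3)) + (9·19 − (-3)·12) + ((-3)·(-14) − (-8)·19) + ((-8)·(-12) − 1·(-14)) + (1·(-3) − 7·(-12))| = 703, so the area is 351.5.
Along each edge there are gcd(|Δx|,|Δy|)+1 lattice points, so counting each shared vertex once the boundary has gcd(2,15) + gcd(12,7) + gcd(5,33) + gcd(9,2) + gcd(6,9) = 1+1+1+1+3 = 7.
Pick's theorem gives I = A − B/2 + 1 = 351.5 − 7/2 + 1 = 349.

349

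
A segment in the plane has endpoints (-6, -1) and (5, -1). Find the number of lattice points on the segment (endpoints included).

12

The number of lattice points on a segment between lattice points is gcd(|Δx|,|Δy|) + 1 = gcd(11,0) + 1 = 11 + 1 = 12.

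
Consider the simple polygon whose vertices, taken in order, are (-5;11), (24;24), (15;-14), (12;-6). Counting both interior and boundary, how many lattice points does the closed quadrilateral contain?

461

Using the shoelace formula, 2A = |[(-5)·24 − 24·11] + [24·(-14) − 15·24] + [15·(-6) − 12·(-14)] + [12·11 − (-5)·(-6)]| = 900, so the area is 450.
Summing gcd(|Δx|,|Δy|) over the edges gives the boundary count: gcd(29,13) + gcd(9,38) + gcd(3,8) + gcd(17,17) = 1+1+1+17 = 20.
Pick's theorem gives I = A − B/2 + 1 = 450 − 20/2 + 1 = 441, so the closed region contains I + B = 441 + 20 = 461 lattice points.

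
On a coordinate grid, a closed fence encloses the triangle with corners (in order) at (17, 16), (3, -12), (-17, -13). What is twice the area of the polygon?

The shoelace formula gives twice the area as |(17·(-12) − 3·16) + (3·(-13) − (-17)·(-12)) + ((-17)·16 − 17·(-13))| = 546, so the area is 273.

546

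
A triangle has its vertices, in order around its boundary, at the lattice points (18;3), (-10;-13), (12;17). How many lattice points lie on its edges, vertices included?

Along each edge there are gcd(|Δx|,|Δy|)+1 lattice points, so counting each shared vertex once the boundary has gcd(28,16) + gcd(22,30) + gcd(6,14) = 4+2+2 = 8.

8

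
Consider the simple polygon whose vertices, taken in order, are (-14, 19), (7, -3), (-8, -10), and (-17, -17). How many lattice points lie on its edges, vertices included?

The number of boundary lattice points is Σ gcd(|Δx|,|Δy|) = gcd(21,22) + gcd(15,7) + gcd(9,7) + gcd(3,36) = 1+1+1+3 = 6.

6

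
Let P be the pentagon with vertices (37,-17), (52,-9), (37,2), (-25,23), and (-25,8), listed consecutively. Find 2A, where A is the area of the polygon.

2393

The shoelace formula gives twice the area as |[37·(-9) − 52·(-17)] + [52·2 − 37·(-9)] + [37·23 − (-25)·2] + [(-25)·8 − (-25)·23] + [(-25)·(-17) − 37·8]| = 2393, so the area is 2393/2.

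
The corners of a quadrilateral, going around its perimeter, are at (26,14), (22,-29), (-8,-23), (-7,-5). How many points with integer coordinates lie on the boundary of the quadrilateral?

9

Along each edge there are gcd(|Δx|,|Δy|)+1 lattice points, so counting each shared vertex once the boundary has gcd(4,43) + gcd(30,6) + gcd(1,18) + gcd(33,19) = 1+6+1+1 = 9.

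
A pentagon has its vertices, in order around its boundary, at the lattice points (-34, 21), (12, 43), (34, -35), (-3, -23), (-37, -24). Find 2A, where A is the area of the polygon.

6855

By the shoelace formula, twice the signed area is |[(-34)·43 − 12·21] + [12·(-35) − 34·43] + [34·(-23) − (-3)·(-35)] + [(-3)·(-24) − (-37)·(-23)] + [(-37)·21 − (-34)·(-24)]| = 6855, so the area is 6855/2.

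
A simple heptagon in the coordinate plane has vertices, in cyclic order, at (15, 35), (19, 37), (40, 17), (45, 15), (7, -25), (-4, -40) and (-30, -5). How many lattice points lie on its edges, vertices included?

Summing gcd(|Δx|,|Δy|) over the edges gives the boundary count: gcd(4,2) + gcd(21,20) + gcd(5,2) + gcd(38,40) + gcd(11,15) + gcd(26,35) + gcd(45,40) = 2+1+1+2+1+1+5 = 13.

13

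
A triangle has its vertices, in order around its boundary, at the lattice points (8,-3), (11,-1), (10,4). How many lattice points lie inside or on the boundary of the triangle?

The shoelace formula gives twice the area as |[8·(-1) − 11·(-3)] + [11·4 − 10·(-1)] + [10·(-3) − 8·4]| = 17, so the area is 17/2.
The number of boundary lattice points is Σ gcd(|Δx|,|Δy|) = gcd(3,2) + gcd(1,5) + gcd(2,7) = 1+1+1 = 3.
Pick's theorem gives I = A − B/2 + 1 = 17/2 − 3/2 + 1 = 8, so the closed region contains I + B = 8 + 3 = 11 lattice points.

11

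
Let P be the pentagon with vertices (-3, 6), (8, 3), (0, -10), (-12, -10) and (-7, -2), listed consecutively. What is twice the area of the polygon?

By the shoelace formula, twice the signed area is |((-3)·3 − 8·6) + (8·(-10) − 0·3) + (0·(-10) − (-12)·(-10)) + ((-12)·(-2) − (-7)·(-10)) + ((-7)·6 − (-3)·(-2))| = 351, so the area is 175.5.

351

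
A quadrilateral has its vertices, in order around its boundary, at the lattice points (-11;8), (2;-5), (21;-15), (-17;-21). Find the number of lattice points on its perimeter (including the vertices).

17

Along each edge there are gcd(|Δx|,|Δy|)+1 lattice points, so counting each shared vertex once the boundary has gcd(13,13) + gcd(19,10) + gcd(38,6) + gcd(6,29) = 13+1+2+1 = 17.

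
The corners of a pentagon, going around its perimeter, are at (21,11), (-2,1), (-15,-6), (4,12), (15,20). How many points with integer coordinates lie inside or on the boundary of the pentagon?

225

The shoelace formula gives twice the area as |[21·1 − (-2)·11] + [(-2)·(-6) − (-15)·1] + [(-15)·12 − 4·(-6)] + [4·20 − 15·12] + [15·11 − 21·20]| = 441, so the area is 220.5.
The number of boundary lattice points is Σ gcd(|Δx|,|Δy|) = gcd(23,10) + gcd(13,7) + gcd(19,18) + gcd(11,8) + gcd(6,9) = 1+1+1+1+3 = 7.
Pick's theorem gives I = A − B/2 + 1 = 220.5 − 7/2 + 1 = 218, so the closed region contains I + B = 218 + 7 = 225 lattice points.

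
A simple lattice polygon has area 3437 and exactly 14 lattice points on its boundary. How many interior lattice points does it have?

Pick's theorem A = I + B/2 − 1 rearranges to I = A − B/2 + 1 = 3437 − 14/2 + 1 = 3431.

3431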